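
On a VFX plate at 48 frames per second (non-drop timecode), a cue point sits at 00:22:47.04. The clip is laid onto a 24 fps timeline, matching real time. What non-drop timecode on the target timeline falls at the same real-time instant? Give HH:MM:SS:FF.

00:22:47:02

Source frame index: (0×3600 + 22×60 + 47) × 48 + 4 = 65620.
Real time: 65620 / (48) = 16405/12 s.
Target frame: (16405/12) × (24) = 32810.
At 24 labels/s: frame 32810 → 00:22:47:02.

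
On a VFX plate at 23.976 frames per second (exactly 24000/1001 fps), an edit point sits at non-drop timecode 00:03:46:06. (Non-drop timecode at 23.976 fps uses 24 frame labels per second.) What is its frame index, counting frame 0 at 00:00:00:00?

5430

Total seconds to the label: (0 × 3600 + 3 × 60 + 46) = 226.
Frame index = 226 × 24 + 6 = 5430.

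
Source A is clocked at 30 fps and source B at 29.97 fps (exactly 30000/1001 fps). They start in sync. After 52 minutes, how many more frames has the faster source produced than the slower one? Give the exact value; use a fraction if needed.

52 min = 3120 s.
A emits 30 × 3120 = 93600 frames; B emits 30000/1001 × 3120 = 7200000/77.
Difference = 7200/77 frames (≈ 93.5065); B is behind A.

7200/77 frames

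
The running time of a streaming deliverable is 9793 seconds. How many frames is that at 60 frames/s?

Frames = 9793 × 60 = 587580.

587580 frames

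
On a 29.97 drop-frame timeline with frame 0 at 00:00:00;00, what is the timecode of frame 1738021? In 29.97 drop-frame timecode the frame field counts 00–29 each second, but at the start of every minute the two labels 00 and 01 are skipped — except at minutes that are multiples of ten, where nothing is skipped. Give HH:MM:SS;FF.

Each 10-minute DF block holds 10 × 60 × 30 − 9 × 2 = 17982 frames. 1738021 ÷ 17982 → 96 full blocks, remainder 11749.
Within the partial block the first minute is 1800 frames and each further minute 1798, so 6 further minute boundaries passed. Total skipped labels = 18 × 96 + 2 × 6 = 1740.
Non-drop label index = 1738021 + 1740 = 1739761; at 30 labels/s that is 16:06:32:01, i.e. DF 16:06:32;01.

16:06:32;01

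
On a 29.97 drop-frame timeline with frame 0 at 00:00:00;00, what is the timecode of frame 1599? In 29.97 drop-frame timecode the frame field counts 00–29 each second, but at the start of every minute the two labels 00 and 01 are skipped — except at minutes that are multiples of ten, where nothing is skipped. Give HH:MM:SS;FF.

00:00:53;09

Ten DF minutes hold 17982 frames, so frame 1599 lies in block 0 (frames 0–17981) with 1599 frames into that block.
The block's first minute is 1800 frames and the rest 1798 each; 1599 frames reaches minute 0, so 0 × 18 + 0 × 2 = 0 labels have been skipped so far.
Adding those back, label number 1599 + 0 = 1599 at 30 labels/s is 53 s + 9 f = 0 h 0 min 53 s frame 9, i.e. 00:00:53;09.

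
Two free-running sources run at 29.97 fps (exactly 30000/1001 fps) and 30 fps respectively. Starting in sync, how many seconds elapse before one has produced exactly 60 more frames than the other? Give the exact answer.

2002 seconds

The gap grows by |30 − 30000/1001| = 30/1001 frames per second.
Time for a 60-frame gap: 60 ÷ (30/1001) = 2002 s.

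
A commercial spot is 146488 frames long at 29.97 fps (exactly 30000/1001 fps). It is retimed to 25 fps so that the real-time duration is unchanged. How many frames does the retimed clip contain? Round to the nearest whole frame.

Frames at target rate = 146488 × (25) / (30000/1001) = 18329311/150 ≈ 122195.407.
Nearest whole frame: 122195.

122195 frames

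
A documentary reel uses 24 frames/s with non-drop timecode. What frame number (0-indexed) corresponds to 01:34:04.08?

135464

Total seconds to the label: (1 × 3600 + 34 × 60 + 4) = 5644.
Frame index = 5644 × 24 + 8 = 135464.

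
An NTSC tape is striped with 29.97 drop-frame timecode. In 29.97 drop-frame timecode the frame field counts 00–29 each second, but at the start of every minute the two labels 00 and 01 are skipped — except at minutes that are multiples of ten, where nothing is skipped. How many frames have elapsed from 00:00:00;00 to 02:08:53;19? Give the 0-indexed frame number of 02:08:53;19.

231777

Complete 10-minute blocks: 12, each 17982 frames → 215784.
Remaining 8 whole minutes in the current block: 1800 + 7 × 1798 = 14386 frames.
Within the current minute: 53 × 30 + 19 − 2 = 1607 (labels ;00/;01 skipped at this minute). Total = 215784 + 14386 + 1607 = 231777.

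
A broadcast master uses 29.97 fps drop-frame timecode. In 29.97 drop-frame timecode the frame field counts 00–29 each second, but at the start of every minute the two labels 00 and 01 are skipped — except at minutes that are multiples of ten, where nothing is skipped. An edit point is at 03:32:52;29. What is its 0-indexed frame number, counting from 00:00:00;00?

382807

Complete 10-minute blocks: 21, each 17982 frames → 377622.
Remaining 2 whole minutes in the current block: 1800 + 1 × 1798 = 3598 frames.
Within the current minute: 52 × 30 + 29 − 2 = 1587 (labels ;00/;01 skipped at this minute). Total = 377622 + 3598 + 1587 = 382807.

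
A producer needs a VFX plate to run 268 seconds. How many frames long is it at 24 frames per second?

Frames = 268 × 24 = 6432.

6432 frames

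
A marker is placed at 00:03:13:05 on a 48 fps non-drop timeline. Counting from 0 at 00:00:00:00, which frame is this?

frame 9269

Total seconds to the label: (0 × 3600 + 3 × 60 + 13) = 193.
Frame index = 193 × 48 + 5 = 9269.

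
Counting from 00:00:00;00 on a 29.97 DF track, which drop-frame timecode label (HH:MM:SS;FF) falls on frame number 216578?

Ten DF minutes hold 17982 frames, so frame 216578 lies in block 12 (frames 215784–233765) with 794 frames into that block.
The block's first minute is 1800 frames and the rest 1798 each; 794 frames reaches minute 0, so 12 × 18 + 0 × 2 = 216 labels have been skipped so far.
Adding those back, label number 216578 + 216 = 216794 at 30 labels/s is 7226 s + 14 f = 2 h 0 min 26 s frame 14, i.e. 02:00:26;14.

02:00:26;14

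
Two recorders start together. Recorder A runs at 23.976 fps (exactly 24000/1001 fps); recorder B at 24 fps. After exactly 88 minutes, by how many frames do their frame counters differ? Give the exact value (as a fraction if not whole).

11520/91 frames

88 min = 5280 s.
A emits 24000/1001 × 5280 = 11520000/91 frames; B emits 24 × 5280 = 126720.
Difference = 11520/91 frames (≈ 126.5934); B is ahead of A.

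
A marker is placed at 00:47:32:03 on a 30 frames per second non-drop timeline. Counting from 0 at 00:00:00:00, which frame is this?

Total seconds to the label: (0 × 3600 + 47 × 60 + 32) = 2852.
Frame index = 2852 × 30 + 3 = 85563.

85563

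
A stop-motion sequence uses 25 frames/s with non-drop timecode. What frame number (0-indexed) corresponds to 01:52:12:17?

168317

Total seconds to the label: (1 × 3600 + 52 × 60 + 12) = 6732.
Frame index = 6732 × 25 + 17 = 168317.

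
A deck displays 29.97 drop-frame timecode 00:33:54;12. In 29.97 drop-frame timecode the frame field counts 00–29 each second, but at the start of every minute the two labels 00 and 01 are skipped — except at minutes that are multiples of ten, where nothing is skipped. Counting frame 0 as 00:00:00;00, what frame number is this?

As if non-drop at 30 labels/s: (0 × 3600 + 33 × 60 + 54) × 30 + 12 = 61032.
Minute boundaries passed: 33; those not divisible by 10: 33 − 3 = 30; dropped labels = 2 × 30 = 60.
Actual frame index = 61032 − 60 = 60972.

60972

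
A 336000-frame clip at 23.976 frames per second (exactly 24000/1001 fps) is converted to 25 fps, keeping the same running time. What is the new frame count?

Target frames = source frames × (target rate / source rate) = 336000 × (25)/(24000/1001) = 336000 × 1001/960 = 350350.

350350 frames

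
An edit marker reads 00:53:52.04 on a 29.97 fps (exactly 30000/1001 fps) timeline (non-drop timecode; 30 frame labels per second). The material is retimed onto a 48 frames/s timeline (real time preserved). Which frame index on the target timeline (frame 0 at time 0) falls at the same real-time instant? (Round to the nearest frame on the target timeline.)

frame 155298

Source frame index: (0×3600 + 53×60 + 52) × 30 + 4 = 96964.
Real time: 96964 / (30000/1001) = 24265241/7500 s.
Target frame: (24265241/7500) × (48) = 97060964/625 ≈ 155297.542 → 155298.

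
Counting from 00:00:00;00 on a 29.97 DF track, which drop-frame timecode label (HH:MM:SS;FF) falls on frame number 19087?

00:10:36;25

Each 10-minute DF block holds 10 × 60 × 30 − 9 × 2 = 17982 frames. 19087 ÷ 17982 → 1 full block, remainder 1105.
Within the partial block the first minute is 1800 frames and each further minute 1798, so 0 further minute boundaries passed. Total skipped labels = 18 × 1 + 2 × 0 = 18.
Non-drop label index = 19087 + 18 = 19105; at 30 labels/s that is 00:10:36:25, i.e. DF 00:10:36;25.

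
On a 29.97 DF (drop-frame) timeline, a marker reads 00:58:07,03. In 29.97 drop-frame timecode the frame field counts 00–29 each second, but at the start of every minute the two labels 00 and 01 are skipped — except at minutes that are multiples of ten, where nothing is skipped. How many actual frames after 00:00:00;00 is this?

As if non-drop at 30 labels/s: (0 × 3600 + 58 × 60 + 7) × 30 + 3 = 104613.
Minute boundaries passed: 58; those not divisible by 10: 58 − 5 = 53; dropped labels = 2 × 53 = 106.
Actual frame index = 104613 − 106 = 104507.

104507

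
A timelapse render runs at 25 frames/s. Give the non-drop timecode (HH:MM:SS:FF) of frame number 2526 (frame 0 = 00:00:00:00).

2526 ÷ 25 = 101 full seconds, remainder 1 frame.
101 s = 0 h 1 min 41 s.
Timecode: 00:01:41:01.

00:01:41:01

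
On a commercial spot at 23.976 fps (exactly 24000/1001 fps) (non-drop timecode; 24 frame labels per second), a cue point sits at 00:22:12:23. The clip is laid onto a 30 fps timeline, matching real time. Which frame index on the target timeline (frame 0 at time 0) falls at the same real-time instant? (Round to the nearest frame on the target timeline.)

frame 40029

Source frame index: (0×3600 + 22×60 + 12) × 24 + 23 = 31991.
Real time: 31991 / (24000/1001) = 32022991/24000 s.
Target frame: (32022991/24000) × (30) = 32022991/800 ≈ 40028.739 → 40029.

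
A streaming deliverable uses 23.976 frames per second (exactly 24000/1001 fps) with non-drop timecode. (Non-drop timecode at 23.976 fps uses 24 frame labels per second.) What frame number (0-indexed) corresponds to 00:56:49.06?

frame 81822

Total seconds to the label: (0 × 3600 + 56 × 60 + 49) = 3409.
Frame index = 3409 × 24 + 6 = 81822.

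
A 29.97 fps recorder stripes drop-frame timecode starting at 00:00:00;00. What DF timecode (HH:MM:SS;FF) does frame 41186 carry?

00:22:54;06

Ten DF minutes hold 17982 frames, so frame 41186 lies in block 2 (frames 35964–53945) with 5222 frames into that block.
The block's first minute is 1800 frames and the rest 1798 each; 5222 frames reaches minute 2, so 2 × 18 + 2 × 2 = 40 labels have been skipped so far.
Adding those back, label number 41186 + 40 = 41226 at 30 labels/s is 1374 s + 6 f = 0 h 22 min 54 s frame 6, i.e. 00:22:54;06.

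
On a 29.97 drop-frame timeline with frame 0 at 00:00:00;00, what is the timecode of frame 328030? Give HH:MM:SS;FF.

03:02:25;08

Ten DF minutes hold 17982 frames, so frame 328030 lies in block 18 (frames 323676–341657) with 4354 frames into that block.
The block's first minute is 1800 frames and the rest 1798 each; 4354 frames reaches minute 2, so 18 × 18 + 2 × 2 = 328 labels have been skipped so far.
Adding those back, label number 328030 + 328 = 328358 at 30 labels/s is 10945 s + 8 f = 3 h 2 min 25 s frame 8, i.e. 03:02:25;08.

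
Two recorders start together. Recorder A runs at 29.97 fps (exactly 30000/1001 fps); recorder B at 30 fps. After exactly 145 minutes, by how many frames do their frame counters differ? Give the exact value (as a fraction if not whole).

145 min = 8700 s.
A emits 30000/1001 × 8700 = 261000000/1001 frames; B emits 30 × 8700 = 261000.
Difference = 261000/1001 frames (≈ 260.7393); B is ahead of A.

261000/1001 frames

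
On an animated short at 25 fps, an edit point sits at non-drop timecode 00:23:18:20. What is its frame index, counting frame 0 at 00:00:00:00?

Total seconds to the label: (0 × 3600 + 23 × 60 + 18) = 1398.
Frame index = 1398 × 25 + 20 = 34970.

34970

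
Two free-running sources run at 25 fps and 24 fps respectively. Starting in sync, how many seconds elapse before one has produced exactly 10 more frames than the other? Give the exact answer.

The gap grows by |24 − 25| = 1 frame per second.
Time for a 10-frame gap: 10 ÷ (1) = 10 s.

10 seconds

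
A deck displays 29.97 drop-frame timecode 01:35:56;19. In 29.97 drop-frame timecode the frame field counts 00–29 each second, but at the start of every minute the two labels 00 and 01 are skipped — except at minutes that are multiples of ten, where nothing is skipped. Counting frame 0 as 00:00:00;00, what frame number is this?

Complete 10-minute blocks: 9, each 17982 frames → 161838.
Remaining 5 whole minutes in the current block: 1800 + 4 × 1798 = 8992 frames.
Within the current minute: 56 × 30 + 19 − 2 = 1697 (labels ;00/;01 skipped at this minute). Total = 161838 + 8992 + 1697 = 172527.

172527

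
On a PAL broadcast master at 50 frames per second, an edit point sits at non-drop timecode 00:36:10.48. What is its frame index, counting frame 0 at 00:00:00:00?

108548

Total seconds to the label: (0 × 3600 + 36 × 60 + 10) = 2170.
Frame index = 2170 × 50 + 48 = 108548.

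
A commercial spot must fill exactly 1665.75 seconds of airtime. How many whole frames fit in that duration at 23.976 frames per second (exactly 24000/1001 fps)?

Frames = 1665.75 × 24000/1001 = 39978000/1001 ≈ 39938.0619.
Complete frames: 39938.

39938 frames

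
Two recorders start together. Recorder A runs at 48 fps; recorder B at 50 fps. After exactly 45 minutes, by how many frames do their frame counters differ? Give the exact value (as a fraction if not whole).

45 min = 2700 s.
A emits 48 × 2700 = 129600 frames; B emits 50 × 2700 = 135000.
Difference = 5400 frames; B is ahead of A.

5400 frames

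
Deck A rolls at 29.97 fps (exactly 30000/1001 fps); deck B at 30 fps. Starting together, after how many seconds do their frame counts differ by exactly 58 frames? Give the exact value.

The gap grows by |30 − 30000/1001| = 30/1001 frames per second.
Time for a 58-frame gap: 58 ÷ (30/1001) = 29029/15 s.

29029/15 seconds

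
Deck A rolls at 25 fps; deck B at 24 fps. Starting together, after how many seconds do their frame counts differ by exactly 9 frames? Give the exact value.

The gap grows by |24 − 25| = 1 frame per second.
Time for a 9-frame gap: 9 ÷ (1) = 9 s.

9 seconds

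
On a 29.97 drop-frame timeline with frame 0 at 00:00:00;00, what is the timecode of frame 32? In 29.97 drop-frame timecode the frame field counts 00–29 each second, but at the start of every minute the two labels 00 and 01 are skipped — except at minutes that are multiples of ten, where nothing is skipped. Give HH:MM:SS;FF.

00:00:01;02

Ten DF minutes hold 17982 frames, so frame 32 lies in block 0 (frames 0–17981) with 32 frames into that block.
The block's first minute is 1800 frames and the rest 1798 each; 32 frames reaches minute 0, so 0 × 18 + 0 × 2 = 0 labels have been skipped so far.
Adding those back, label number 32 + 0 = 32 at 30 labels/s is 1 s + 2 f = 0 h 0 min 1 s frame 2, i.e. 00:00:01;02.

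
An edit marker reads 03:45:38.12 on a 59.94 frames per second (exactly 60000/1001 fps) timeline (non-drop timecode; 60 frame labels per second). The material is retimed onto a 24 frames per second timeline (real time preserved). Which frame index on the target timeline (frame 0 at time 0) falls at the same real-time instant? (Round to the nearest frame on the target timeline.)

Source frame index: (3×3600 + 45×60 + 38) × 60 + 12 = 812292.
Real time: 812292 / (60000/1001) = 67758691/5000 s.
Target frame: (67758691/5000) × (24) = 203276073/625 ≈ 325241.717 → 325242.

frame 325242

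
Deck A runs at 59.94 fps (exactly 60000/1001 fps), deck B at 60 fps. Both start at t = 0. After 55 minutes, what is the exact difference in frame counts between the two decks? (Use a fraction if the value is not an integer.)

18000/91 frames

55 min = 3300 s.
A emits 60000/1001 × 3300 = 18000000/91 frames; B emits 60 × 3300 = 198000.
Difference = 18000/91 frames (≈ 197.8022); B is ahead of A.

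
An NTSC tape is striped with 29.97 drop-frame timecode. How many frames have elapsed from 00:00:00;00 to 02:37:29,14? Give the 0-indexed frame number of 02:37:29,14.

283200

As if non-drop at 30 labels/s: (2 × 3600 + 37 × 60 + 29) × 30 + 14 = 283484.
Minute boundaries passed: 157; those not divisible by 10: 157 − 15 = 142; dropped labels = 2 × 142 = 284.
Actual frame index = 283484 − 284 = 283200.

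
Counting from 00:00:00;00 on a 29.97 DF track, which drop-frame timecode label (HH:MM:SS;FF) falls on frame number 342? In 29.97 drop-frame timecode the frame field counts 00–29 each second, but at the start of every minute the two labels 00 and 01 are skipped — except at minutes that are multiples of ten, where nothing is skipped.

00:00:11;12

Each 10-minute DF block holds 10 × 60 × 30 − 9 × 2 = 17982 frames. 342 ÷ 17982 → 0 full blocks, remainder 342.
Within the partial block the first minute is 1800 frames and each further minute 1798, so 0 further minute boundaries passed. Total skipped labels = 18 × 0 + 2 × 0 = 0.
Non-drop label index = 342 + 0 = 342; at 30 labels/s that is 00:00:11:12, i.e. DF 00:00:11;12.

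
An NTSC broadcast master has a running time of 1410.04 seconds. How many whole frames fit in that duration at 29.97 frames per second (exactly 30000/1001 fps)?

42258 frames

Frames = 1410.04 × 30000/1001 = 42301200/1001 ≈ 42258.9411.
Complete frames: 42258.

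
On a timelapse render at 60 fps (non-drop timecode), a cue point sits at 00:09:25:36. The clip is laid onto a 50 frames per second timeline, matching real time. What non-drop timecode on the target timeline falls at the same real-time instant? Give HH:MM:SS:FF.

00:09:25:30

Source frame index: (0×3600 + 9×60 + 25) × 60 + 36 = 33936.
Real time: 33936 / (60) = 2828/5 s.
Target frame: (2828/5) × (50) = 28280.
At 50 labels/s: frame 28280 → 00:09:25:30.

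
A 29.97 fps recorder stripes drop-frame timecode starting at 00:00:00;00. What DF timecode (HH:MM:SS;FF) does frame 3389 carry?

00:01:53;01

Each 10-minute DF block holds 10 × 60 × 30 − 9 × 2 = 17982 frames. 3389 ÷ 17982 → 0 full blocks, remainder 3389.
Within the partial block the first minute is 1800 frames and each further minute 1798, so 1 further minute boundary passed. Total skipped labels = 18 × 0 + 2 × 1 = 2.
Non-drop label index = 3389 + 2 = 3391; at 30 labels/s that is 00:01:53:01, i.e. DF 00:01:53;01.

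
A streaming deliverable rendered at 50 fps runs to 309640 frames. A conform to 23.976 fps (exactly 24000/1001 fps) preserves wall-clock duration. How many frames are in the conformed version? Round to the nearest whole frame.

Frames at target rate = 309640 × (24000/1001) / (50) = 148627200/1001 ≈ 148478.721.
Nearest whole frame: 148479.

148479 frames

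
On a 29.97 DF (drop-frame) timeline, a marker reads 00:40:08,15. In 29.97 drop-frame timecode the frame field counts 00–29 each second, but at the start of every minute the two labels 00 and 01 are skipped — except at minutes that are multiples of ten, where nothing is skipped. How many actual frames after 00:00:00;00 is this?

72183

Complete 10-minute blocks: 4, each 17982 frames → 71928.
Remaining 0 whole minutes in the current block: 0 frames.
Within the current minute: 8 × 30 + 15 = 255. Total = 71928 + 0 + 255 = 72183.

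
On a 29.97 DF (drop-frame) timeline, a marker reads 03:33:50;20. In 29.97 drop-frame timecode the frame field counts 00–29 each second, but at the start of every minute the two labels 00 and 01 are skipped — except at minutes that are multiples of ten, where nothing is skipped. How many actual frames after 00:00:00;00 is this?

As if non-drop at 30 labels/s: (3 × 3600 + 33 × 60 + 50) × 30 + 20 = 384920.
Minute boundaries passed: 213; those not divisible by 10: 213 − 21 = 192; dropped labels = 2 × 192 = 384.
Actual frame index = 384920 − 384 = 384536.

384536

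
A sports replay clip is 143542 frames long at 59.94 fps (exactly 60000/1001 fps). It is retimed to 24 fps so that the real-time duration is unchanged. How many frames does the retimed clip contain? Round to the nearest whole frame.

57474 frames

Frames at target rate = 143542 × (24) / (60000/1001) = 71842771/1250 ≈ 57474.217.
Nearest whole frame: 57474.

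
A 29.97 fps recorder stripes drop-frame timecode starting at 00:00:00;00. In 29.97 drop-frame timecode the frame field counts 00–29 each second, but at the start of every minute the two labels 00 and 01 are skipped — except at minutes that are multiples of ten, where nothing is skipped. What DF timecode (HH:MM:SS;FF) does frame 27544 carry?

Ten DF minutes hold 17982 frames, so frame 27544 lies in block 1 (frames 17982–35963) with 9562 frames into that block.
The block's first minute is 1800 frames and the rest 1798 each; 9562 frames reaches minute 5, so 1 × 18 + 5 × 2 = 28 labels have been skipped so far.
Adding those back, label number 27544 + 28 = 27572 at 30 labels/s is 919 s + 2 f = 0 h 15 min 19 s frame 2, i.e. 00:15:19;02.

00:15:19;02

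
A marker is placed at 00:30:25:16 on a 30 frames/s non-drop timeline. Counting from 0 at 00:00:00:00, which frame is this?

Total seconds to the label: (0 × 3600 + 30 × 60 + 25) = 1825.
Frame index = 1825 × 30 + 16 = 54766.

54766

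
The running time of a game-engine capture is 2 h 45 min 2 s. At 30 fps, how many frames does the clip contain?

2 h 45 min 2 s = 9902 s.
Frames = 9902 × 30 = 297060.

297060 frames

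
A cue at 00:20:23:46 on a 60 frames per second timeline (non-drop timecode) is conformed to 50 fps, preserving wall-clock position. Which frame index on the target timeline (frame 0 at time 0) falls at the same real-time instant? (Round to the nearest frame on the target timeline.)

Source frame index: (0×3600 + 20×60 + 23) × 60 + 46 = 73426.
Real time: 73426 / (60) = 36713/30 s.
Target frame: (36713/30) × (50) = 183565/3 ≈ 61188.333 → 61188.

frame 61188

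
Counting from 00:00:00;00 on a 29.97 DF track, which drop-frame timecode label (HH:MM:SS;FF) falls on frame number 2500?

00:01:23;12

Each 10-minute DF block holds 10 × 60 × 30 − 9 × 2 = 17982 frames. 2500 ÷ 17982 → 0 full blocks, remainder 2500.
Within the partial block the first minute is 1800 frames and each further minute 1798, so 1 further minute boundary passed. Total skipped labels = 18 × 0 + 2 × 1 = 2.
Non-drop label index = 2500 + 2 = 2502; at 30 labels/s that is 00:01:23:12, i.e. DF 00:01:23;12.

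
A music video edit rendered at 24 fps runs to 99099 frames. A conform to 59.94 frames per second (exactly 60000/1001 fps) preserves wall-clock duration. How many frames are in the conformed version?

247500 frames

Target frames = source frames × (target rate / source rate) = 99099 × (60000/1001)/(24) = 99099 × 2500/1001 = 247500.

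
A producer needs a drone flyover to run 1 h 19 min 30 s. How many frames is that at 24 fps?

1 h 19 min 30 s = 4770 s.
Frames = 4770 × 24 = 114480.

114480 frames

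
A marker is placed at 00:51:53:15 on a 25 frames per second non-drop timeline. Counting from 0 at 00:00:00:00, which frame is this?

frame 77840

Total seconds to the label: (0 × 3600 + 51 × 60 + 53) = 3113.
Frame index = 3113 × 25 + 15 = 77840.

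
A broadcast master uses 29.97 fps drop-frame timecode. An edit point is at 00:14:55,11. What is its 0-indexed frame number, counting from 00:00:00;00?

As if non-drop at 30 labels/s: (0 × 3600 + 14 × 60 + 55) × 30 + 11 = 26861.
Minute boundaries passed: 14; those not divisible by 10: 14 − 1 = 13; dropped labels = 2 × 13 = 26.
Actual frame index = 26861 − 26 = 26835.

26835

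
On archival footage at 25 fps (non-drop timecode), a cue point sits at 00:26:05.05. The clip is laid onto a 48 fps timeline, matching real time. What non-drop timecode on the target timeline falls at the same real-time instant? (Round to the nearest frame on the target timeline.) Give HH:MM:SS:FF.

Source frame index: (0×3600 + 26×60 + 5) × 25 + 5 = 39130.
Real time: 39130 / (25) = 7826/5 s.
Target frame: (7826/5) × (48) = 375648/5 ≈ 75129.600 → 75130.
At 48 labels/s: frame 75130 → 00:26:05:10.

00:26:05:10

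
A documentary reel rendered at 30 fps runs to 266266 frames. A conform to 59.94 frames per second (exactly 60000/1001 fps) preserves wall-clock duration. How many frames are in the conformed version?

Target frames = source frames × (target rate / source rate) = 266266 × (60000/1001)/(30) = 266266 × 2000/1001 = 532000.

532000 frames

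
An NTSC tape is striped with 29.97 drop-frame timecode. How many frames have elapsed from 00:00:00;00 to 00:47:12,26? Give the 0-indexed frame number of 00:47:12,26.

84900

Complete 10-minute blocks: 4, each 17982 frames → 71928.
Remaining 7 whole minutes in the current block: 1800 + 6 × 1798 = 12588 frames.
Within the current minute: 12 × 30 + 26 − 2 = 384 (labels ;00/;01 skipped at this minute). Total = 71928 + 12588 + 384 = 84900.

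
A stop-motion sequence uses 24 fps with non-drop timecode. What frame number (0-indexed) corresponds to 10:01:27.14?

frame 866102

Total seconds to the label: (10 × 3600 + 1 × 60 + 27) = 36087.
Frame index = 36087 × 24 + 14 = 866102.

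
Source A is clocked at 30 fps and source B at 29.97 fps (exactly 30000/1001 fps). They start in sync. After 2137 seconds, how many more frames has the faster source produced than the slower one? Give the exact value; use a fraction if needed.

64110/1001 frames

A emits 30 × 2137 = 64110 frames; B emits 30000/1001 × 2137 = 64110000/1001.
Difference = 64110/1001 frames (≈ 64.0460); B is behind A.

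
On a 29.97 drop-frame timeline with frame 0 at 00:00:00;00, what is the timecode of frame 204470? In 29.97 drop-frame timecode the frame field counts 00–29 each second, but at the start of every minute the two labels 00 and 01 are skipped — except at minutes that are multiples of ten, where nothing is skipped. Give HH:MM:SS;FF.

Ten DF minutes hold 17982 frames, so frame 204470 lies in block 11 (frames 197802–215783) with 6668 frames into that block.
The block's first minute is 1800 frames and the rest 1798 each; 6668 frames reaches minute 3, so 11 × 18 + 3 × 2 = 204 labels have been skipped so far.
Adding those back, label number 204470 + 204 = 204674 at 30 labels/s is 6822 s + 14 f = 1 h 53 min 42 s frame 14, i.e. 01:53:42;14.

01:53:42;14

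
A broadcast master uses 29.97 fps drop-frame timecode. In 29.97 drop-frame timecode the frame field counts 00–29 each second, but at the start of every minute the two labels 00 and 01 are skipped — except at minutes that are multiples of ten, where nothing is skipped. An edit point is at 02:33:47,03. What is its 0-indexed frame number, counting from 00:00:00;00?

As if non-drop at 30 labels/s: (2 × 3600 + 33 × 60 + 47) × 30 + 3 = 276813.
Minute boundaries passed: 153; those not divisible by 10: 153 − 15 = 138; dropped labels = 2 × 138 = 276.
Actual frame index = 276813 − 276 = 276537.

276537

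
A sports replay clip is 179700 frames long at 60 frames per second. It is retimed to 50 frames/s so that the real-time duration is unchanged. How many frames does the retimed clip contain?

149750 frames

Target frames = source frames × (target rate / source rate) = 179700 × (50)/(60) = 179700 × 5/6 = 149750.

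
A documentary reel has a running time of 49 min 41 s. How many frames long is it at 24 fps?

49 min 41 s = 2981 s.
Frames = 2981 × 24 = 71544.

71544 frames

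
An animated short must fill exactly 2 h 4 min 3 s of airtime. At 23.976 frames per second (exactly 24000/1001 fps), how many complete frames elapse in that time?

2 h 4 min 3 s = 7443 s.
Frames = 7443 × 24000/1001 = 178632000/1001 ≈ 178453.5465.
Complete frames: 178453.

178453 frames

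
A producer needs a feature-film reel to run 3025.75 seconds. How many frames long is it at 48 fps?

145236 frames

Frames = 3025.75 × 48 = 145236.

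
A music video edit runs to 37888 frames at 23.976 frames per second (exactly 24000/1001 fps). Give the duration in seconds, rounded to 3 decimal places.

Running time = 37888 × 1001/24000 = 592592/375 s ≈ 1580.245 s.

1580.245 seconds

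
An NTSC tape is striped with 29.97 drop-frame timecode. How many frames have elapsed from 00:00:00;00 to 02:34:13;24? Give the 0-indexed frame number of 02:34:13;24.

Complete 10-minute blocks: 15, each 17982 frames → 269730.
Remaining 4 whole minutes in the current block: 1800 + 3 × 1798 = 7194 frames.
Within the current minute: 13 × 30 + 24 − 2 = 412 (labels ;00/;01 skipped at this minute). Total = 269730 + 7194 + 412 = 277336.

277336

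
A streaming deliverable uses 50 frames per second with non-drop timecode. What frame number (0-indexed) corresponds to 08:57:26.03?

Total seconds to the label: (8 × 3600 + 57 × 60 + 26) = 32246.
Frame index = 32246 × 50 + 3 = 1612303.

frame 1612303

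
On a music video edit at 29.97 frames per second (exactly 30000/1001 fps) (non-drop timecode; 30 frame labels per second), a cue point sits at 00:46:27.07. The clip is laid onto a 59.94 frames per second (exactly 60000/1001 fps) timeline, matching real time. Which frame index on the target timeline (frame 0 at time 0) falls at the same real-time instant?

frame 167234

Source frame index: (0×3600 + 46×60 + 27) × 30 + 7 = 83617.
Real time: 83617 / (30000/1001) = 83700617/30000 s.
Target frame: (83700617/30000) × (60000/1001) = 167234.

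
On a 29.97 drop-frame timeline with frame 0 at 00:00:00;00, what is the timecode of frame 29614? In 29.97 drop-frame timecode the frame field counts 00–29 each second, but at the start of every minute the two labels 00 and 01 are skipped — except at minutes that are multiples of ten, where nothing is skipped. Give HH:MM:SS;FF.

Ten DF minutes hold 17982 frames, so frame 29614 lies in block 1 (frames 17982–35963) with 11632 frames into that block.
The block's first minute is 1800 frames and the rest 1798 each; 11632 frames reaches minute 6, so 1 × 18 + 6 × 2 = 30 labels have been skipped so far.
Adding those back, label number 29614 + 30 = 29644 at 30 labels/s is 988 s + 4 f = 0 h 16 min 28 s frame 4, i.e. 00:16:28;04.

00:16:28;04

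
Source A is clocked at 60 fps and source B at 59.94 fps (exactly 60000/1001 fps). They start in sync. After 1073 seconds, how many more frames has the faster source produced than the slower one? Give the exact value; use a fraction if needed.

64380/1001 frames

A emits 60 × 1073 = 64380 frames; B emits 60000/1001 × 1073 = 64380000/1001.
Difference = 64380/1001 frames (≈ 64.3157); B is behind A.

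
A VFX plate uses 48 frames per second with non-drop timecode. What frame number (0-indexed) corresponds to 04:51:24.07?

839239

Total seconds to the label: (4 × 3600 + 51 × 60 + 24) = 17484.
Frame index = 17484 × 48 + 7 = 839239.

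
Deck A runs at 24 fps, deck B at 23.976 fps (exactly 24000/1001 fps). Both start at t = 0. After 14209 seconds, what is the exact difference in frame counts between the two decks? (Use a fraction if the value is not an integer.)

A emits 24 × 14209 = 341016 frames; B emits 24000/1001 × 14209 = 26232000/77.
Difference = 26232/77 frames (≈ 340.6753); B is behind A.

26232/77 frames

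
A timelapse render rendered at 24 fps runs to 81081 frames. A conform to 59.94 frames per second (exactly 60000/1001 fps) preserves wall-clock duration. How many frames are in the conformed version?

Target frames = source frames × (target rate / source rate) = 81081 × (60000/1001)/(24) = 81081 × 2500/1001 = 202500.

202500 frames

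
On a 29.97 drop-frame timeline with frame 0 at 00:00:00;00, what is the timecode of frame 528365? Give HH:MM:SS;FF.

Ten DF minutes hold 17982 frames, so frame 528365 lies in block 29 (frames 521478–539459) with 6887 frames into that block.
The block's first minute is 1800 frames and the rest 1798 each; 6887 frames reaches minute 3, so 29 × 18 + 3 × 2 = 528 labels have been skipped so far.
Adding those back, label number 528365 + 528 = 528893 at 30 labels/s is 17629 s + 23 f = 4 h 53 min 49 s frame 23, i.e. 04:53:49;23.

04:53:49;23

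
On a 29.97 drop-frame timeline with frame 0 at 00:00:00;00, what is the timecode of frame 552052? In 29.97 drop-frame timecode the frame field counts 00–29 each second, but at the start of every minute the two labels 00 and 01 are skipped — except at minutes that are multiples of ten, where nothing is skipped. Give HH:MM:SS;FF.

Each 10-minute DF block holds 10 × 60 × 30 − 9 × 2 = 17982 frames. 552052 ÷ 17982 → 30 full blocks, remainder 12592.
Within the partial block the first minute is 1800 frames and each further minute 1798, so 7 further minute boundaries passed. Total skipped labels = 18 × 30 + 2 × 7 = 554.
Non-drop label index = 552052 + 554 = 552606; at 30 labels/s that is 05:07:00:06, i.e. DF 05:07:00;06.

05:07:00;06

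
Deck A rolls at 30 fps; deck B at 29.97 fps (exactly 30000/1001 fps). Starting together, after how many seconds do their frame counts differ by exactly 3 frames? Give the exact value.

100.1 seconds

The gap grows by |30000/1001 − 30| = 30/1001 frames per second.
Time for a 3-frame gap: 3 ÷ (30/1001) = 100.1 s.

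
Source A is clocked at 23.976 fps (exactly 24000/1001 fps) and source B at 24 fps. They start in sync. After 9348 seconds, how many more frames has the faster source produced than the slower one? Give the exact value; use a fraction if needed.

224352/1001 frames

A emits 24000/1001 × 9348 = 224352000/1001 frames; B emits 24 × 9348 = 224352.
Difference = 224352/1001 frames (≈ 224.1279); B is ahead of A.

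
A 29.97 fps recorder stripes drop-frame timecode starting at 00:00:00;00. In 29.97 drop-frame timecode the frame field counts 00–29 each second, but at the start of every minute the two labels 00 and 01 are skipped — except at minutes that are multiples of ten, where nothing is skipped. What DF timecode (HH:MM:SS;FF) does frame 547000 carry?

Ten DF minutes hold 17982 frames, so frame 547000 lies in block 30 (frames 539460–557441) with 7540 frames into that block.
The block's first minute is 1800 frames and the rest 1798 each; 7540 frames reaches minute 4, so 30 × 18 + 4 × 2 = 548 labels have been skipped so far.
Adding those back, label number 547000 + 548 = 547548 at 30 labels/s is 18251 s + 18 f = 5 h 4 min 11 s frame 18, i.e. 05:04:11;18.

05:04:11;18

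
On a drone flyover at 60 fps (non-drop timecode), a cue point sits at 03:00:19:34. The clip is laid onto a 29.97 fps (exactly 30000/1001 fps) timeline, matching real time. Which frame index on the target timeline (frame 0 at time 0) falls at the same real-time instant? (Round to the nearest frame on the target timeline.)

Source frame index: (3×3600 + 0×60 + 19) × 60 + 34 = 649174.
Real time: 649174 / (60) = 324587/30 s.
Target frame: (324587/30) × (30000/1001) = 324587000/1001 ≈ 324262.737 → 324263.

frame 324263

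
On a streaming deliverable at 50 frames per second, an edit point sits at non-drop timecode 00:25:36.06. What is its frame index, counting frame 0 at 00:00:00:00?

76806

Total seconds to the label: (0 × 3600 + 25 × 60 + 36) = 1536.
Frame index = 1536 × 50 + 6 = 76806.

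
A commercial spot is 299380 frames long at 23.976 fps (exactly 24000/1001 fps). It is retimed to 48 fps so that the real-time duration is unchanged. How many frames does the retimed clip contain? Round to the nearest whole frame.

Frames at target rate = 299380 × (48) / (24000/1001) = 14983969/25 ≈ 599358.760.
Nearest whole frame: 599359.

599359 frames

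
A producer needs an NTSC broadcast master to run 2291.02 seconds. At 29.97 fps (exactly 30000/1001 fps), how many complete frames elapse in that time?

Frames = 2291.02 × 30000/1001 = 68730600/1001 ≈ 68661.9381.
Complete frames: 68661.

68661 frames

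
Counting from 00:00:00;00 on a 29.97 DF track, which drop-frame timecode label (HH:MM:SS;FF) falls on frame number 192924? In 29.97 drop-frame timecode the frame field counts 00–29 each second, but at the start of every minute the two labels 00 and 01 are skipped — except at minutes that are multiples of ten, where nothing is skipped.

01:47:17;08

Each 10-minute DF block holds 10 × 60 × 30 − 9 × 2 = 17982 frames. 192924 ÷ 17982 → 10 full blocks, remainder 13104.
Within the partial block the first minute is 1800 frames and each further minute 1798, so 7 further minute boundaries passed. Total skipped labels = 18 × 10 + 2 × 7 = 194.
Non-drop label index = 192924 + 194 = 193118; at 30 labels/s that is 01:47:17:08, i.e. DF 01:47:17;08.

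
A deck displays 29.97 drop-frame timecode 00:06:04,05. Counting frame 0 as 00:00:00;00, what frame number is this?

10913

Complete 10-minute blocks: 0, each 17982 frames → 0.
Remaining 6 whole minutes in the current block: 1800 + 5 × 1798 = 10790 frames.
Within the current minute: 4 × 30 + 5 − 2 = 123 (labels ;00/;01 skipped at this minute). Total = 0 + 10790 + 123 = 10913.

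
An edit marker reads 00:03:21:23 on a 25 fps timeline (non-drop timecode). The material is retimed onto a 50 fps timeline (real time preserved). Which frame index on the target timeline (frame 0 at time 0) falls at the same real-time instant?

frame 10096

Source frame index: (0×3600 + 3×60 + 21) × 25 + 23 = 5048.
Real time: 5048 / (25) = 5048/25 s.
Target frame: (5048/25) × (50) = 10096.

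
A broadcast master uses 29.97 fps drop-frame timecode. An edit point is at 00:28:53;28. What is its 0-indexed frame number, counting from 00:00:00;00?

Complete 10-minute blocks: 2, each 17982 frames → 35964.
Remaining 8 whole minutes in the current block: 1800 + 7 × 1798 = 14386 frames.
Within the current minute: 53 × 30 + 28 − 2 = 1616 (labels ;00/;01 skipped at this minute). Total = 35964 + 14386 + 1616 = 51966.

51966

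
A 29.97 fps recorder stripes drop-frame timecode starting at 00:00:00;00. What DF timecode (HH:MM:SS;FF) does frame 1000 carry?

Each 10-minute DF block holds 10 × 60 × 30 − 9 × 2 = 17982 frames. 1000 ÷ 17982 → 0 full blocks, remainder 1000.
Within the partial block the first minute is 1800 frames and each further minute 1798, so 0 further minute boundaries passed. Total skipped labels = 18 × 0 + 2 × 0 = 0.
Non-drop label index = 1000 + 0 = 1000; at 30 labels/s that is 00:00:33:10, i.e. DF 00:00:33;10.

00:00:33;10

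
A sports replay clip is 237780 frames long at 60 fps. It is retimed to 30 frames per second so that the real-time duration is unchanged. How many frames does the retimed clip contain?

Target frames = source frames × (target rate / source rate) = 237780 × (30)/(60) = 237780 × 1/2 = 118890.

118890 frames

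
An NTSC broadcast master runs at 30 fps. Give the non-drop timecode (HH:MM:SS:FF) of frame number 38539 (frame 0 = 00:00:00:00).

38539 ÷ 30 = 1284 full seconds, remainder 19 frames.
1284 s = 0 h 21 min 24 s.
Timecode: 00:21:24:19.

00:21:24:19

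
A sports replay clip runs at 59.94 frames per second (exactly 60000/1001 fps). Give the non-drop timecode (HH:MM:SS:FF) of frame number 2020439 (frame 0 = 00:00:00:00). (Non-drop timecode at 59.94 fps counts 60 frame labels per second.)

09:21:13:59

2020439 ÷ 60 = 33673 full seconds, remainder 59 frames.
33673 s = 9 h 21 min 13 s.
Timecode: 09:21:13:59.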